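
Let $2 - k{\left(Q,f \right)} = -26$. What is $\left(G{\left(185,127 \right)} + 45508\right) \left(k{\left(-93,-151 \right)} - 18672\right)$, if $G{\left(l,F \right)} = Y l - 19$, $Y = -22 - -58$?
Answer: $-972265956$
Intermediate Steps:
$Y = 36$ ($Y = -22 + 58 = 36$)
$G{\left(l,F \right)} = -19 + 36 l$ ($G{\left(l,F \right)} = 36 l - 19 = -19 + 36 l$)
$k{\left(Q,f \right)} = 28$ ($k{\left(Q,f \right)} = 2 - -26 = 2 + 26 = 28$)
$\left(G{\left(185,127 \right)} + 45508\right) \left(k{\left(-93,-151 \right)} - 18672\right) = \left(\left(-19 + 36 \cdot 185\right) + 45508\right) \left(28 - 18672\right) = \left(\left(-19 + 6660\right) + 45508\right) \left(-18644\right) = \left(6641 + 45508\right) \left(-18644\right) = 52149 \left(-18644\right) = -972265956$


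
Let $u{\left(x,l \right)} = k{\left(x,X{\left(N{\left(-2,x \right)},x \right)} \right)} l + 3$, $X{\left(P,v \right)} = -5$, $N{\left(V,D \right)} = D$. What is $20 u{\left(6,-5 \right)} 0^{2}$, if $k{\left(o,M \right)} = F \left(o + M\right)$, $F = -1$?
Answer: $0$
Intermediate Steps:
$k{\left(o,M \right)} = - M - o$ ($k{\left(o,M \right)} = - (o + M) = - (M + o) = - M - o$)
$u{\left(x,l \right)} = 3 + l \left(5 - x\right)$ ($u{\left(x,l \right)} = \left(\left(-1\right) \left(-5\right) - x\right) l + 3 = \left(5 - x\right) l + 3 = l \left(5 - x\right) + 3 = 3 + l \left(5 - x\right)$)
$20 u{\left(6,-5 \right)} 0^{2} = 20 \left(3 - - 5 \left(-5 + 6\right)\right) 0^{2} = 20 \left(3 - \left(-5\right) 1\right) 0 = 20 \left(3 + 5\right) 0 = 20 \cdot 8 \cdot 0 = 160 \cdot 0 = 0$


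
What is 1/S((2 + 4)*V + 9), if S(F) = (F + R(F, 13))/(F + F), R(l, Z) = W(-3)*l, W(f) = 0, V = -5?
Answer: 2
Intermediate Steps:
R(l, Z) = 0 (R(l, Z) = 0*l = 0)
S(F) = ½ (S(F) = (F + 0)/(F + F) = F/((2*F)) = F*(1/(2*F)) = ½)
1/S((2 + 4)*V + 9) = 1/(½) = 2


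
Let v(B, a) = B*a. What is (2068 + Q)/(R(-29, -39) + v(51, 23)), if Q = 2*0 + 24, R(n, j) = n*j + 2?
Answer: 1046/1153 ≈ 0.90720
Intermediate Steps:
R(n, j) = 2 + j*n (R(n, j) = j*n + 2 = 2 + j*n)
Q = 24 (Q = 0 + 24 = 24)
(2068 + Q)/(R(-29, -39) + v(51, 23)) = (2068 + 24)/((2 - 39*(-29)) + 51*23) = 2092/((2 + 1131) + 1173) = 2092/(1133 + 1173) = 2092/2306 = 2092*(1/2306) = 1046/1153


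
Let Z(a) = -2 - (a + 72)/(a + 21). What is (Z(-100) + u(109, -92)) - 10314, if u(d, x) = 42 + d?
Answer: -803063/79 ≈ -10165.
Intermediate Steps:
Z(a) = -2 - (72 + a)/(21 + a)
(Z(-100) + u(109, -92)) - 10314 = (3*(-38 - 1*(-100))/(21 - 100) + (42 + 109)) - 10314 = (3*(-38 + 100)/(-79) + 151) - 10314 = (3*(-1/79)*62 + 151) - 10314 = (-186/79 + 151) - 10314 = 11743/79 - 10314 = -803063/79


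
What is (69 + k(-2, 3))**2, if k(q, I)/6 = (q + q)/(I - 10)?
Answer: 257049/49 ≈ 5245.9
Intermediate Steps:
k(q, I) = 12*q/(-10 + I) (k(q, I) = 6*((q + q)/(I - 10)) = 6*((2*q)/(-10 + I)) = 6*(2*q/(-10 + I)) = 12*q/(-10 + I))
(69 + k(-2, 3))**2 = (69 + 12*(-2)/(-10 + 3))**2 = (69 + 12*(-2)/(-7))**2 = (69 + 12*(-2)*(-1/7))**2 = (69 + 24/7)**2 = (507/7)**2 = 257049/49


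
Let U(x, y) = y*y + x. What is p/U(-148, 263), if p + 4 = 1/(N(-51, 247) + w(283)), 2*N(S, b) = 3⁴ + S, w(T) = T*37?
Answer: -13981/241251402 ≈ -5.7952e-5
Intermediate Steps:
U(x, y) = x + y² (U(x, y) = y² + x = x + y²)
w(T) = 37*T
N(S, b) = 81/2 + S/2 (N(S, b) = (3⁴ + S)/2 = (81 + S)/2 = 81/2 + S/2)
p = -41943/10486 (p = -4 + 1/((81/2 + (½)*(-51)) + 37*283) = -4 + 1/((81/2 - 51/2) + 10471) = -4 + 1/(15 + 10471) = -4 + 1/10486 = -41943/10486 ≈ -3.9999)
p/U(-148, 263) = -41943/(10486*(-148 + 263²)) = -41943/(10486*(-148 + 69169)) = -41943/10486/69021 = -41943/10486*1/69021 = -13981/241251402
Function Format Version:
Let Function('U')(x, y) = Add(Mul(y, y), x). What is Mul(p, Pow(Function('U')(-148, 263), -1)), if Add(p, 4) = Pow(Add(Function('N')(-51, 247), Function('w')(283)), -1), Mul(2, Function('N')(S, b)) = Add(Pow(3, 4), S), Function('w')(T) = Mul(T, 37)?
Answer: Rational(-13981, 241251402) ≈ -5.7952e-5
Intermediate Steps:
Function('U')(x, y) = Add(x, Pow(y, 2)) (Function('U')(x, y) = Add(Pow(y, 2), x) = Add(x, Pow(y, 2)))
Function('w')(T) = Mul(37, T)
Function('N')(S, b) = Add(Rational(81, 2), Mul(Rational(1, 2), S)) (Function('N')(S, b) = Mul(Rational(1, 2), Add(Pow(3, 4), S)) = Mul(Rational(1, 2), Add(81, S)) = Add(Rational(81, 2), Mul(Rational(1, 2), S)))
p = Rational(-41943, 10486) (p = Add(-4, Pow(Add(Add(Rational(81, 2), Mul(Rational(1, 2), -51)), Mul(37, 283)), -1)) = Add(-4, Pow(Add(Add(Rational(81, 2), Rational(-51, 2)), 10471), -1)) = Add(-4, Pow(Add(15, 10471), -1)) = Add(-4, Pow(10486, -1)) = Add(-4, Rational(1, 10486)) = Rational(-41943, 10486) ≈ -3.9999)
Mul(p, Pow(Function('U')(-148, 263), -1)) = Mul(Rational(-41943, 10486), Pow(Add(-148, Pow(263, 2)), -1)) = Mul(Rational(-41943, 10486), Pow(Add(-148, 69169), -1)) = Mul(Rational(-41943, 10486), Pow(69021, -1)) = Mul(Rational(-41943, 10486), Rational(1, 69021)) = Rational(-13981, 241251402)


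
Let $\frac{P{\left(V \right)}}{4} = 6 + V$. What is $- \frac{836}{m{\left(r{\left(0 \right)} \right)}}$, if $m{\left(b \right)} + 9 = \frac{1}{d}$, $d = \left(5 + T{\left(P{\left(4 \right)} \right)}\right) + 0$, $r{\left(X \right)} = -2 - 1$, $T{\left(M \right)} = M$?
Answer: $\frac{9405}{101} \approx 93.119$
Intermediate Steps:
$P{\left(V \right)} = 24 + 4 V$ ($P{\left(V \right)} = 4 \left(6 + V\right) = 24 + 4 V$)
$r{\left(X \right)} = -3$
$d = 45$ ($d = \left(5 + \left(24 + 4 \cdot 4\right)\right) + 0 = \left(5 + \left(24 + 16\right)\right) + 0 = \left(5 + 40\right) + 0 = 45 + 0 = 45$)
$m{\left(b \right)} = - \frac{404}{45}$ ($m{\left(b \right)} = -9 + \frac{1}{45} = - \frac{404}{45}$)
$- \frac{836}{m{\left(r{\left(0 \right)} \right)}} = - \frac{836}{- \frac{404}{45}} = \left(-836\right) \left(- \frac{45}{404}\right) = \frac{9405}{101}$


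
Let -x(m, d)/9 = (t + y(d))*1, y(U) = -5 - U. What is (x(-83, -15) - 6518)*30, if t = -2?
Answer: -197700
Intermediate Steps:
x(m, d) = 63 + 9*d (x(m, d) = -9*(-2 + (-5 - d)) = -9*(-7 - d) = 63 + 9*d)
(x(-83, -15) - 6518)*30 = ((63 + 9*(-15)) - 6518)*30 = ((63 - 135) - 6518)*30 = (-72 - 6518)*30 = -6590*30 = -197700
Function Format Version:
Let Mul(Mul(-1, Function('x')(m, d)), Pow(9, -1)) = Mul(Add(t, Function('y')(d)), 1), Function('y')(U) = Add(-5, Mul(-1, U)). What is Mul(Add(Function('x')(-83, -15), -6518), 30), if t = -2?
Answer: -197700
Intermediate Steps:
Function('x')(m, d) = Add(63, Mul(9, d)) (Function('x')(m, d) = Mul(-9, Mul(Add(-2, Add(-5, Mul(-1, d))), 1)) = Mul(-9, Mul(Add(-7, Mul(-1, d)), 1)) = Mul(-9, Add(-7, Mul(-1, d))) = Add(63, Mul(9, d)))
Mul(Add(Function('x')(-83, -15), -6518), 30) = Mul(Add(Add(63, Mul(9, -15)), -6518), 30) = Mul(Add(Add(63, -135), -6518), 30) = Mul(Add(-72, -6518), 30) = Mul(-6590, 30) = -197700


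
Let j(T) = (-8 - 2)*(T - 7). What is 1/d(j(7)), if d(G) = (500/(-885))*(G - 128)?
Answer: 177/12800 ≈ 0.013828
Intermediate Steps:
j(T) = 70 - 10*T (j(T) = -10*(-7 + T) = 70 - 10*T)
d(G) = 12800/177 - 100*G/177 (d(G) = (500*(-1/885))*(-128 + G) = -100*(-128 + G)/177 = 12800/177 - 100*G/177)
1/d(j(7)) = 1/(12800/177 - 100*(70 - 10*7)/177) = 1/(12800/177 - 100*(70 - 70)/177) = 1/(12800/177 - 100/177*0) = 1/(12800/177 + 0) = 1/(12800/177) = 177/12800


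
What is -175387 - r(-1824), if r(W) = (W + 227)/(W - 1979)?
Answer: -666998358/3803 ≈ -1.7539e+5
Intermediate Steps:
r(W) = (227 + W)/(-1979 + W)
-175387 - r(-1824) = -175387 - (227 - 1824)/(-1979 - 1824) = -175387 - (-1597)/(-3803) = -175387 - (-1)*(-1597)/3803 = -175387 - 1*1597/3803 = -175387 - 1597/3803 = -666998358/3803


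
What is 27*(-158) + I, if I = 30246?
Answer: 25980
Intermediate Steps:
27*(-158) + I = 27*(-158) + 30246 = -4266 + 30246 = 25980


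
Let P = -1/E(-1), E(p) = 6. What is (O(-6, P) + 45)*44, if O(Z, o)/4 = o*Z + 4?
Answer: 2860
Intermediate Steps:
P = -⅙ (P = -1/6 = -1*⅙ = -⅙ ≈ -0.16667)
O(Z, o) = 16 + 4*Z*o (O(Z, o) = 4*(o*Z + 4) = 4*(Z*o + 4) = 4*(4 + Z*o) = 16 + 4*Z*o)
(O(-6, P) + 45)*44 = ((16 + 4*(-6)*(-⅙)) + 45)*44 = ((16 + 4) + 45)*44 = (20 + 45)*44 = 65*44 = 2860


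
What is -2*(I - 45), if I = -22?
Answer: 134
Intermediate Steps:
-2*(I - 45) = -2*(-22 - 45) = -2*(-67) = 134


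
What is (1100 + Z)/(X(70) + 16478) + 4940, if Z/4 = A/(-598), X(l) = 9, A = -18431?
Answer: 24352653982/4929613 ≈ 4940.1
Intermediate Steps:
Z = 36862/299 (Z = 4*(-18431/(-598)) = 4*(-18431*(-1/598)) = 4*(18431/598) = 36862/299 ≈ 123.28)
(1100 + Z)/(X(70) + 16478) + 4940 = (1100 + 36862/299)/(9 + 16478) + 4940 = (365762/299)/16487 + 4940 = (365762/299)*(1/16487) + 4940 = 365762/4929613 + 4940 = 24352653982/4929613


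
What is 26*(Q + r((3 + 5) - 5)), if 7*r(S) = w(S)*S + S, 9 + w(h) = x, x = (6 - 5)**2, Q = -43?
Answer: -1196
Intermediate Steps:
x = 1 (x = 1**2 = 1)
w(h) = -8 (w(h) = -9 + 1 = -8)
r(S) = -S (r(S) = (-8*S + S)/7 = (-7*S)/7 = -S)
26*(Q + r((3 + 5) - 5)) = 26*(-43 - ((3 + 5) - 5)) = 26*(-43 - (8 - 5)) = 26*(-43 - 1*3) = 26*(-43 - 3) = 26*(-46) = -1196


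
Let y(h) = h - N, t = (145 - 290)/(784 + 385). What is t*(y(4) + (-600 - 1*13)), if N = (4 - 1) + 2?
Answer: 89030/1169 ≈ 76.159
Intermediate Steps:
N = 5 (N = 3 + 2 = 5)
t = -145/1169 ≈ -0.12404
y(h) = -5 + h (y(h) = h - 1*5 = h - 5 = -5 + h)
t*(y(4) + (-600 - 1*13)) = -145*((-5 + 4) + (-600 - 1*13))/1169 = -145*(-1 + (-600 - 13))/1169 = -145*(-1 - 613)/1169 = -145/1169*(-614) = 89030/1169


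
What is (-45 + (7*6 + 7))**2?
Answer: 16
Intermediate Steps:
(-45 + (7*6 + 7))**2 = (-45 + (42 + 7))**2 = (-45 + 49)**2 = 4**2 = 16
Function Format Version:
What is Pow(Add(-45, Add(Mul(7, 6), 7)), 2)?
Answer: 16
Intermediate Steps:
Pow(Add(-45, Add(Mul(7, 6), 7)), 2) = Pow(Add(-45, Add(42, 7)), 2) = Pow(Add(-45, 49), 2) = Pow(4, 2) = 16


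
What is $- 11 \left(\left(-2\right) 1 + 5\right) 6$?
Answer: $-198$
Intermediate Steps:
$- 11 \left(\left(-2\right) 1 + 5\right) 6 = - 11 \left(-2 + 5\right) 6 = \left(-11\right) 3 \cdot 6 = \left(-33\right) 6 = -198$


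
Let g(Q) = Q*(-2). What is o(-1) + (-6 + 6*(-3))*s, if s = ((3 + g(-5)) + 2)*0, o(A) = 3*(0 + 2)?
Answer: 6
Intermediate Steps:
g(Q) = -2*Q
o(A) = 6 (o(A) = 3*2 = 6)
s = 0 (s = ((3 - 2*(-5)) + 2)*0 = ((3 + 10) + 2)*0 = (13 + 2)*0 = 15*0 = 0)
o(-1) + (-6 + 6*(-3))*s = 6 + (-6 + 6*(-3))*0 = 6 + (-6 - 18)*0 = 6 - 24*0 = 6 + 0 = 6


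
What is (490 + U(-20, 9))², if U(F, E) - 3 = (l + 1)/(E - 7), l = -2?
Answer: 970225/4 ≈ 2.4256e+5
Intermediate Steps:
U(F, E) = 3 - 1/(-7 + E) (U(F, E) = 3 + (-2 + 1)/(E - 7) = 3 - 1/(-7 + E))
(490 + U(-20, 9))² = (490 + (-22 + 3*9)/(-7 + 9))² = (490 + (-22 + 27)/2)² = (490 + (½)*5)² = (490 + 5/2)² = (985/2)² = 970225/4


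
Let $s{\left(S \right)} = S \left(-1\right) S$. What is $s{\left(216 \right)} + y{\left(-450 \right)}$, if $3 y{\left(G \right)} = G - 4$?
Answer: $- \frac{140422}{3} \approx -46807.0$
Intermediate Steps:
$y{\left(G \right)} = - \frac{4}{3} + \frac{G}{3}$ ($y{\left(G \right)} = \frac{G - 4}{3} = \frac{-4 + G}{3} = - \frac{4}{3} + \frac{G}{3}$)
$s{\left(S \right)} = - S^{2}$ ($s{\left(S \right)} = - S S = - S^{2}$)
$s{\left(216 \right)} + y{\left(-450 \right)} = - 216^{2} + \left(- \frac{4}{3} + \frac{1}{3} \left(-450\right)\right) = \left(-1\right) 46656 - \frac{454}{3} = -46656 - \frac{454}{3} = - \frac{140422}{3}$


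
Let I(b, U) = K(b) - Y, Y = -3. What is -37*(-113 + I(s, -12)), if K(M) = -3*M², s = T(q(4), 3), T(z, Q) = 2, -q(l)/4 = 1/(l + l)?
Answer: 4514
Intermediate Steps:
q(l) = -2/l (q(l) = -4/(l + l) = -4*1/(2*l) = -2/l)
s = 2
I(b, U) = 3 - 3*b² (I(b, U) = -3*b² - 1*(-3) = -3*b² + 3 = 3 - 3*b²)
-37*(-113 + I(s, -12)) = -37*(-113 + (3 - 3*2²)) = -37*(-113 + (3 - 3*4)) = -37*(-113 + (3 - 12)) = -37*(-113 - 9) = -37*(-122) = 4514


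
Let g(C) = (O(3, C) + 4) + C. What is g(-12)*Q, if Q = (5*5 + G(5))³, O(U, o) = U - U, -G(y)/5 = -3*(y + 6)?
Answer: -54872000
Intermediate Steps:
G(y) = 90 + 15*y (G(y) = -(-15)*(y + 6) = -(-15)*(6 + y) = -5*(-18 - 3*y) = 90 + 15*y)
O(U, o) = 0
g(C) = 4 + C (g(C) = (0 + 4) + C = 4 + C)
Q = 6859000 (Q = (5*5 + (90 + 15*5))³ = (25 + (90 + 75))³ = (25 + 165)³ = 190³ = 6859000)
g(-12)*Q = (4 - 12)*6859000 = -8*6859000 = -54872000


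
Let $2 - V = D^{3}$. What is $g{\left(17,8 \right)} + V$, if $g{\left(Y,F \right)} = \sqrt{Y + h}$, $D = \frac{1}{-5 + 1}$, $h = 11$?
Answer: $\frac{129}{64} + 2 \sqrt{7} \approx 7.3071$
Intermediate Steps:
$D = - \frac{1}{4}$ ($D = \frac{1}{-4} = - \frac{1}{4} \approx -0.25$)
$g{\left(Y,F \right)} = \sqrt{11 + Y}$ ($g{\left(Y,F \right)} = \sqrt{Y + 11} = \sqrt{11 + Y}$)
$V = \frac{129}{64}$ ($V = 2 - \left(- \frac{1}{4}\right)^{3} = 2 - - \frac{1}{64} = 2 + \frac{1}{64} = \frac{129}{64} \approx 2.0156$)
$g{\left(17,8 \right)} + V = \sqrt{11 + 17} + \frac{129}{64} = \sqrt{28} + \frac{129}{64} = 2 \sqrt{7} + \frac{129}{64} = \frac{129}{64} + 2 \sqrt{7}$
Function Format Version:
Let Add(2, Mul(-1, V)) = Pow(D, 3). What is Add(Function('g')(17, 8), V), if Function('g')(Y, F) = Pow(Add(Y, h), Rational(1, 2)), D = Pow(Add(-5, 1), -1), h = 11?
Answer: Add(Rational(129, 64), Mul(2, Pow(7, Rational(1, 2)))) ≈ 7.3071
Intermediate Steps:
D = Rational(-1, 4) (D = Pow(-4, -1) = Rational(-1, 4) ≈ -0.25000)
Function('g')(Y, F) = Pow(Add(11, Y), Rational(1, 2)) (Function('g')(Y, F) = Pow(Add(Y, 11), Rational(1, 2)) = Pow(Add(11, Y), Rational(1, 2)))
V = Rational(129, 64) (V = Add(2, Mul(-1, Pow(Rational(-1, 4), 3))) = Add(2, Mul(-1, Rational(-1, 64))) = Add(2, Rational(1, 64)) = Rational(129, 64) ≈ 2.0156)
Add(Function('g')(17, 8), V) = Add(Pow(Add(11, 17), Rational(1, 2)), Rational(129, 64)) = Add(Pow(28, Rational(1, 2)), Rational(129, 64)) = Add(Mul(2, Pow(7, Rational(1, 2))), Rational(129, 64)) = Add(Rational(129, 64), Mul(2, Pow(7, Rational(1, 2))))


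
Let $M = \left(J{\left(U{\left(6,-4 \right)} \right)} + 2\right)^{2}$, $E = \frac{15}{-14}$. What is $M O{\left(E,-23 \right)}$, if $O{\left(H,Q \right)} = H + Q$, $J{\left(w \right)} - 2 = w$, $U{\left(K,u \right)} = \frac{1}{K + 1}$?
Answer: $- \frac{283417}{686} \approx -413.14$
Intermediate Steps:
$E = - \frac{15}{14}$ ($E = 15 \left(- \frac{1}{14}\right) = - \frac{15}{14} \approx -1.0714$)
$U{\left(K,u \right)} = \frac{1}{1 + K}$
$J{\left(w \right)} = 2 + w$
$M = \frac{841}{49}$ ($M = \left(\left(2 + \frac{1}{1 + 6}\right) + 2\right)^{2} = \left(\left(2 + \frac{1}{7}\right) + 2\right)^{2} = \left(\frac{15}{7} + 2\right)^{2} = \left(\frac{29}{7}\right)^{2} = \frac{841}{49} \approx 17.163$)
$M O{\left(E,-23 \right)} = \frac{841 \left(- \frac{15}{14} - 23\right)}{49} = \frac{841}{49} \left(- \frac{337}{14}\right) = - \frac{283417}{686}$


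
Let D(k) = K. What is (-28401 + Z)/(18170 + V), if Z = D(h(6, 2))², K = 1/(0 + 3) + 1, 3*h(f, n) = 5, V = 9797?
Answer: -255593/251703 ≈ -1.0155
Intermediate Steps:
h(f, n) = 5/3 (h(f, n) = (⅓)*5 = 5/3)
K = 4/3 (K = 1/3 + 1 = ⅓ + 1 = 4/3 ≈ 1.3333)
D(k) = 4/3
Z = 16/9 (Z = (4/3)² = 16/9 ≈ 1.7778)
(-28401 + Z)/(18170 + V) = (-28401 + 16/9)/(18170 + 9797) = -255593/9/27967 = -255593/9*1/27967 = -255593/251703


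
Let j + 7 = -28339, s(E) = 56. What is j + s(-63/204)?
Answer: -28290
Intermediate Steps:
j = -28346 (j = -7 - 28339 = -28346)
j + s(-63/204) = -28346 + 56 = -28290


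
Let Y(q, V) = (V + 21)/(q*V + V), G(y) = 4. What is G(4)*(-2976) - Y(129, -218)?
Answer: -337359557/28340 ≈ -11904.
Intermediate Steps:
Y(q, V) = (21 + V)/(V + V*q) (Y(q, V) = (21 + V)/(V*q + V) = (21 + V)/(V + V*q))
G(4)*(-2976) - Y(129, -218) = 4*(-2976) - (21 - 218)/((-218)*(1 + 129)) = -11904 - (-1)*(-197)/(218*130) = -11904 - 1*197/28340 = -11904 - 197/28340 = -337359557/28340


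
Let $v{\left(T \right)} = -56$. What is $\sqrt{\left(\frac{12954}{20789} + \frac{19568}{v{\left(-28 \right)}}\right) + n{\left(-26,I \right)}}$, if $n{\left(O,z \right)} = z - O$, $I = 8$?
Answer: $\frac{i \sqrt{6666617309982}}{145523} \approx 17.743 i$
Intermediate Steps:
$\sqrt{\left(\frac{12954}{20789} + \frac{19568}{v{\left(-28 \right)}}\right) + n{\left(-26,I \right)}} = \sqrt{\left(\frac{12954}{20789} + \frac{19568}{-56}\right) + \left(8 - -26\right)} = \sqrt{\left(12954 \cdot \frac{1}{20789} + 19568 \left(- \frac{1}{56}\right)\right) + \left(8 + 26\right)} = \sqrt{\left(\frac{12954}{20789} - \frac{2446}{7}\right) + 34} = \sqrt{- \frac{50759216}{145523} + 34} = \sqrt{- \frac{45811434}{145523}} = \frac{i \sqrt{6666617309982}}{145523}$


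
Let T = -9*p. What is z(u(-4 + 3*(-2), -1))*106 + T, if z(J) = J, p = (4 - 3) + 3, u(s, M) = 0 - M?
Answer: 70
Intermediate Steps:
u(s, M) = -M
p = 4 (p = 1 + 3 = 4)
T = -36 (T = -9*4 = -36)
z(u(-4 + 3*(-2), -1))*106 + T = -1*(-1)*106 - 36 = 1*106 - 36 = 106 - 36 = 70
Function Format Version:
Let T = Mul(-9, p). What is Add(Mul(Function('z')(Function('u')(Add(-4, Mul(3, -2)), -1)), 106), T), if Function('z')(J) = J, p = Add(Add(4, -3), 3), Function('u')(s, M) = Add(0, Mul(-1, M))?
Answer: 70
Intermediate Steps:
Function('u')(s, M) = Mul(-1, M)
p = 4 (p = Add(1, 3) = 4)
T = -36 (T = Mul(-9, 4) = -36)
Add(Mul(Function('z')(Function('u')(Add(-4, Mul(3, -2)), -1)), 106), T) = Add(Mul(Mul(-1, -1), 106), -36) = Add(Mul(1, 106), -36) = Add(106, -36) = 70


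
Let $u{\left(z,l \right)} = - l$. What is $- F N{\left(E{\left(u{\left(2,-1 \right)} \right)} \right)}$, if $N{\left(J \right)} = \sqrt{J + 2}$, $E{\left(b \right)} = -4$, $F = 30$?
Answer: $- 30 i \sqrt{2} \approx - 42.426 i$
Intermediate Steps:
$N{\left(J \right)} = \sqrt{2 + J}$
$- F N{\left(E{\left(u{\left(2,-1 \right)} \right)} \right)} = \left(-1\right) 30 \sqrt{2 - 4} = - 30 \sqrt{-2} = - 30 i \sqrt{2}$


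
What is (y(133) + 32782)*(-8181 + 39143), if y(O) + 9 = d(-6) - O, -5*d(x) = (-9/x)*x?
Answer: 5053277058/5 ≈ 1.0107e+9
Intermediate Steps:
d(x) = 9/5 (d(x) = -(-9/x)*x/5 = -⅕*(-9) = 9/5)
y(O) = -36/5 - O (y(O) = -9 + (9/5 - O) = -36/5 - O)
(y(133) + 32782)*(-8181 + 39143) = ((-36/5 - 1*133) + 32782)*(-8181 + 39143) = ((-36/5 - 133) + 32782)*30962 = (-701/5 + 32782)*30962 = (163209/5)*30962 = 5053277058/5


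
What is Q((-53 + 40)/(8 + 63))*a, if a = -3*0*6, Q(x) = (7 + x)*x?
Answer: 0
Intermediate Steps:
Q(x) = x*(7 + x)
a = 0 (a = 0*6 = 0)
Q((-53 + 40)/(8 + 63))*a = (((-53 + 40)/(8 + 63))*(7 + (-53 + 40)/(8 + 63)))*0 = ((-13/71)*(7 - 13/71))*0 = ((-13*1/71)*(7 - 13*1/71))*0 = -13*(7 - 13/71)/71*0 = -13/71*484/71*0 = -6292/5041*0 = 0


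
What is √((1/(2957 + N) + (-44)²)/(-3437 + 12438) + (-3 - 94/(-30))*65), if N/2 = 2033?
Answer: √3943511266323565/21071341 ≈ 2.9802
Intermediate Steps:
N = 4066 (N = 2*2033 = 4066)
√((1/(2957 + N) + (-44)²)/(-3437 + 12438) + (-3 - 94/(-30))*65) = √((1/(2957 + 4066) + (-44)²)/(-3437 + 12438) + (-3 - 94/(-30))*65) = √((1/7023 + 1936)/9001 + (-3 - 94*(-1/30))*65) = √((1/7023 + 1936)*(1/9001) + (-3 + 47/15)*65) = √((13596529/7023)*(1/9001) + (2/15)*65) = √(13596529/63214023 + 26/3) = √(187150465/21071341) = √3943511266323565/21071341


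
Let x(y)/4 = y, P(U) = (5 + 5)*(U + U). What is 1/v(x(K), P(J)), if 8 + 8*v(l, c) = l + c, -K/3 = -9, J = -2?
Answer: 2/15 ≈ 0.13333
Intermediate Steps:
K = 27 (K = -3*(-9) = 27)
P(U) = 20*U (P(U) = 10*(2*U) = 20*U)
x(y) = 4*y
v(l, c) = -1 + c/8 + l/8 (v(l, c) = -1 + (l + c)/8 = -1 + (c + l)/8 = -1 + (c/8 + l/8) = -1 + c/8 + l/8)
1/v(x(K), P(J)) = 1/(-1 + (20*(-2))/8 + (4*27)/8) = 1/(-1 + (⅛)*(-40) + (⅛)*108) = 1/(-1 - 5 + 27/2) = 1/(15/2) = 2/15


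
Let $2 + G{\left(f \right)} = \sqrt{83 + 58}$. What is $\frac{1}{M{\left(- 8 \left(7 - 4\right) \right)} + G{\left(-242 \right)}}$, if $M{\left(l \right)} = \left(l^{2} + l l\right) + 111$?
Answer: $\frac{1261}{1589980} - \frac{\sqrt{141}}{1589980} \approx 0.00078562$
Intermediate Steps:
$M{\left(l \right)} = 111 + 2 l^{2}$ ($M{\left(l \right)} = \left(l^{2} + l^{2}\right) + 111 = 2 l^{2} + 111 = 111 + 2 l^{2}$)
$G{\left(f \right)} = -2 + \sqrt{141}$ ($G{\left(f \right)} = -2 + \sqrt{83 + 58} = -2 + \sqrt{141}$)
$\frac{1}{M{\left(- 8 \left(7 - 4\right) \right)} + G{\left(-242 \right)}} = \frac{1}{\left(111 + 2 \left(- 8 \left(7 - 4\right)\right)^{2}\right) - \left(2 - \sqrt{141}\right)} = \frac{1}{\left(111 + 2 \left(\left(-8\right) 3\right)^{2}\right) - \left(2 - \sqrt{141}\right)} = \frac{1}{\left(111 + 2 \left(-24\right)^{2}\right) - \left(2 - \sqrt{141}\right)} = \frac{1}{\left(111 + 2 \cdot 576\right) - \left(2 - \sqrt{141}\right)} = \frac{1}{\left(111 + 1152\right) - \left(2 - \sqrt{141}\right)} = \frac{1}{1263 - \left(2 - \sqrt{141}\right)} = \frac{1}{1261 + \sqrt{141}}$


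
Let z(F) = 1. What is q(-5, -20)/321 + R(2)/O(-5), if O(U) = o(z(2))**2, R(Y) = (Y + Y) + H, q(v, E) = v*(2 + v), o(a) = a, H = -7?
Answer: -316/107 ≈ -2.9533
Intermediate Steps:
R(Y) = -7 + 2*Y (R(Y) = (Y + Y) - 7 = 2*Y - 7 = -7 + 2*Y)
O(U) = 1 (O(U) = 1**2 = 1)
q(-5, -20)/321 + R(2)/O(-5) = -5*(2 - 5)/321 + (-7 + 2*2)/1 = -5*(-3)*(1/321) + (-7 + 4)*1 = 15*(1/321) - 3*1 = 5/107 - 3 = -316/107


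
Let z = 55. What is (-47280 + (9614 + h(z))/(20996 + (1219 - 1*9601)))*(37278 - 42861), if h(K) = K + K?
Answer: 97929136302/371 ≈ 2.6396e+8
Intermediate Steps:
h(K) = 2*K
(-47280 + (9614 + h(z))/(20996 + (1219 - 1*9601)))*(37278 - 42861) = (-47280 + (9614 + 2*55)/(20996 + (1219 - 1*9601)))*(37278 - 42861) = (-47280 + (9614 + 110)/(20996 + (1219 - 9601)))*(-5583) = (-47280 + 9724/(20996 - 8382))*(-5583) = (-47280 + 9724/12614)*(-5583) = (-47280 + 9724*(1/12614))*(-5583) = (-47280 + 286/371)*(-5583) = -17540594/371*(-5583) = 97929136302/371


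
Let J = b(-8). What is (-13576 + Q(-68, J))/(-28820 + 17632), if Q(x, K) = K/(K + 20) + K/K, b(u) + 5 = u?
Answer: 47519/39158 ≈ 1.2135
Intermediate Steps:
b(u) = -5 + u
J = -13 (J = -5 - 8 = -13)
Q(x, K) = 1 + K/(20 + K) (Q(x, K) = K/(20 + K) + 1 = 1 + K/(20 + K))
(-13576 + Q(-68, J))/(-28820 + 17632) = (-13576 + 2*(10 - 13)/(20 - 13))/(-28820 + 17632) = (-13576 + 2*(-3)/7)/(-11188) = (-13576 + 2*(⅐)*(-3))*(-1/11188) = (-13576 - 6/7)*(-1/11188) = -95038/7*(-1/11188) = 47519/39158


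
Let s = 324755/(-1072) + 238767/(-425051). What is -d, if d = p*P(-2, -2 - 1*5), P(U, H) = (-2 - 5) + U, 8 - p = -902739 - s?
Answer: 3700823353094295/455654672 ≈ 8.1220e+6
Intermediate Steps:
s = -138293395729/455654672 (s = 324755*(-1/1072) + 238767*(-1/425051) = -324755/1072 - 238767/425051 = -138293395729/455654672 ≈ -303.50)
p = 411202594788255/455654672 (p = 8 - (-902739 - 1*(-138293395729/455654672)) = 8 - (-902739 + 138293395729/455654672) = 8 - 1*(-411198949550879/455654672) = 8 + 411198949550879/455654672 = 411202594788255/455654672 ≈ 9.0244e+5)
P(U, H) = -7 + U
d = -3700823353094295/455654672 (d = 411202594788255*(-7 - 2)/455654672 = (411202594788255/455654672)*(-9) = -3700823353094295/455654672 ≈ -8.1220e+6)
-d = -1*(-3700823353094295/455654672) = 3700823353094295/455654672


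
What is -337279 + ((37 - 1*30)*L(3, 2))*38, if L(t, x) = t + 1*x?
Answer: -335949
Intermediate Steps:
L(t, x) = t + x
-337279 + ((37 - 1*30)*L(3, 2))*38 = -337279 + ((37 - 1*30)*(3 + 2))*38 = -337279 + ((37 - 30)*5)*38 = -337279 + (7*5)*38 = -337279 + 35*38 = -337279 + 1330 = -335949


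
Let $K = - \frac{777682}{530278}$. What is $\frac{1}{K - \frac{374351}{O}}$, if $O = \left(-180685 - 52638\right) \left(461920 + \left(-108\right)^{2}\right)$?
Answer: $- \frac{29297339729988848}{42966068973496723} \approx -0.68187$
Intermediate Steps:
$K = - \frac{388841}{265139}$ ($K = \left(-777682\right) \frac{1}{530278} = - \frac{388841}{265139} \approx -1.4666$)
$O = -110498039632$ ($O = - 233323 \left(461920 + 11664\right) = \left(-233323\right) 473584 = -110498039632$)
$\frac{1}{K - \frac{374351}{O}} = \frac{1}{- \frac{388841}{265139} - \frac{374351}{-110498039632}} = \frac{1}{- \frac{388841}{265139} - - \frac{374351}{110498039632}} = \frac{1}{- \frac{388841}{265139} + \frac{374351}{110498039632}} = \frac{1}{- \frac{42966068973496723}{29297339729988848}} = - \frac{29297339729988848}{42966068973496723}$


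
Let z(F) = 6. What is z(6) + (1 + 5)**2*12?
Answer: 438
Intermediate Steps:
z(6) + (1 + 5)**2*12 = 6 + (1 + 5)**2*12 = 6 + 6**2*12 = 6 + 36*12 = 6 + 432 = 438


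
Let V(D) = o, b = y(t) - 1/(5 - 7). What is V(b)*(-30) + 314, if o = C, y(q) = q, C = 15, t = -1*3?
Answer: -136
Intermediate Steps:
t = -3
o = 15
b = -5/2 (b = -3 - 1/(5 - 7) = -3 - 1/(-2) = -3 - 1*(-½) = -3 + ½ = -5/2 ≈ -2.5000)
V(D) = 15
V(b)*(-30) + 314 = 15*(-30) + 314 = -450 + 314 = -136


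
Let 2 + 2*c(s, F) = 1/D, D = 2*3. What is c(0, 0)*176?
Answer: -484/3 ≈ -161.33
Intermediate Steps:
D = 6
c(s, F) = -11/12 (c(s, F) = -1 + (½)/6 = -1 + (½)*(⅙) = -1 + 1/12 = -11/12)
c(0, 0)*176 = -11/12*176 = -484/3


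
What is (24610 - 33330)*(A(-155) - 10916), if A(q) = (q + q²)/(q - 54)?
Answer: 1827485280/19 ≈ 9.6183e+7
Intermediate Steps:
A(q) = (q + q²)/(-54 + q)
(24610 - 33330)*(A(-155) - 10916) = (24610 - 33330)*(-155*(1 - 155)/(-54 - 155) - 10916) = -8720*(-155*(-154)/(-209) - 10916) = -8720*(-155*(-1/209)*(-154) - 10916) = -8720*(-2170/19 - 10916) = -8720*(-209574/19) = 1827485280/19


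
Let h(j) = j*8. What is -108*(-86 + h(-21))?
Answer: 27432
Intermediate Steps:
h(j) = 8*j
-108*(-86 + h(-21)) = -108*(-86 + 8*(-21)) = -108*(-86 - 168) = -108*(-254) = 27432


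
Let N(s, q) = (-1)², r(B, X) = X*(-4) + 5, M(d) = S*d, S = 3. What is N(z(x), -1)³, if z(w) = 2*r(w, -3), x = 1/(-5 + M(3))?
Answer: 1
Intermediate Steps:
M(d) = 3*d
r(B, X) = 5 - 4*X (r(B, X) = -4*X + 5 = 5 - 4*X)
x = ¼ (x = 1/(-5 + 3*3) = 1/(-5 + 9) = 1/4 = ¼ ≈ 0.25000)
z(w) = 34 (z(w) = 2*(5 - 4*(-3)) = 2*(5 + 12) = 2*17 = 34)
N(s, q) = 1
N(z(x), -1)³ = 1³ = 1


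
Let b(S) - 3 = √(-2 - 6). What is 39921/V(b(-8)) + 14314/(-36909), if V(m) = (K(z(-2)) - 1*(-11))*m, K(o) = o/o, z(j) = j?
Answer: 1472470837/2509812 - 13307*I*√2/34 ≈ 586.69 - 553.5*I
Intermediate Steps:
b(S) = 3 + 2*I*√2 (b(S) = 3 + √(-2 - 6) = 3 + √(-8) = 3 + 2*I*√2)
K(o) = 1
V(m) = 12*m (V(m) = (1 - 1*(-11))*m = (1 + 11)*m = 12*m)
39921/V(b(-8)) + 14314/(-36909) = 39921/((12*(3 + 2*I*√2))) + 14314/(-36909) = 39921/(36 + 24*I*√2) + 14314*(-1/36909) = 39921/(36 + 24*I*√2) - 14314/36909 = -14314/36909 + 39921/(36 + 24*I*√2)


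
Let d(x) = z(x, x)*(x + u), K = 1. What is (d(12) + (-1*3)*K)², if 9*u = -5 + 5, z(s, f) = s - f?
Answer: 9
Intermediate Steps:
u = 0 (u = (-5 + 5)/9 = (⅑)*0 = 0)
d(x) = 0 (d(x) = (x - x)*(x + 0) = 0*x = 0)
(d(12) + (-1*3)*K)² = (0 - 1*3*1)² = (0 - 3*1)² = (0 - 3)² = (-3)² = 9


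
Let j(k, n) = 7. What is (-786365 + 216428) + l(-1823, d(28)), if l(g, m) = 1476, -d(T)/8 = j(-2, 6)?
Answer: -568461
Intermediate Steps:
d(T) = -56 (d(T) = -8*7 = -56)
(-786365 + 216428) + l(-1823, d(28)) = (-786365 + 216428) + 1476 = -569937 + 1476 = -568461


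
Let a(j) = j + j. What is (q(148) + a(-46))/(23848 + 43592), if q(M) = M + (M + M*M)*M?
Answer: 407969/8430 ≈ 48.395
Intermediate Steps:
q(M) = M + M*(M + M²) (q(M) = M + (M + M²)*M = M + M*(M + M²))
a(j) = 2*j
(q(148) + a(-46))/(23848 + 43592) = (148*(1 + 148 + 148²) + 2*(-46))/(23848 + 43592) = (148*(1 + 148 + 21904) - 92)/67440 = (148*22053 - 92)*(1/67440) = (3263844 - 92)*(1/67440) = 3263752*(1/67440) = 407969/8430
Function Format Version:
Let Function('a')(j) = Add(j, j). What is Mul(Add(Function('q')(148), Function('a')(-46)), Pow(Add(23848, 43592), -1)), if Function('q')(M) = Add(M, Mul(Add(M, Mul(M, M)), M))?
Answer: Rational(407969, 8430) ≈ 48.395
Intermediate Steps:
Function('q')(M) = Add(M, Mul(M, Add(M, Pow(M, 2)))) (Function('q')(M) = Add(M, Mul(Add(M, Pow(M, 2)), M)) = Add(M, Mul(M, Add(M, Pow(M, 2)))))
Function('a')(j) = Mul(2, j)
Mul(Add(Function('q')(148), Function('a')(-46)), Pow(Add(23848, 43592), -1)) = Mul(Add(Mul(148, Add(1, 148, Pow(148, 2))), Mul(2, -46)), Pow(Add(23848, 43592), -1)) = Mul(Add(Mul(148, Add(1, 148, 21904)), -92), Pow(67440, -1)) = Mul(Add(Mul(148, 22053), -92), Rational(1, 67440)) = Mul(Add(3263844, -92), Rational(1, 67440)) = Mul(3263752, Rational(1, 67440)) = Rational(407969, 8430)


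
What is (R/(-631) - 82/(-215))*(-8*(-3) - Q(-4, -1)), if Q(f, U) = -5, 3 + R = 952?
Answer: -4416497/135665 ≈ -32.554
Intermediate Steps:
R = 949 (R = -3 + 952 = 949)
(R/(-631) - 82/(-215))*(-8*(-3) - Q(-4, -1)) = (949/(-631) - 82/(-215))*(-8*(-3) - 1*(-5)) = (949*(-1/631) - 82*(-1/215))*(24 + 5) = (-949/631 + 82/215)*29 = -152293/135665*29 = -4416497/135665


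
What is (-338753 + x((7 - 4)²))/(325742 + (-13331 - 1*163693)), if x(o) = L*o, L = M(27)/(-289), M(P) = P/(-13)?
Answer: -636347389/279366763 ≈ -2.2778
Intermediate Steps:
M(P) = -P/13 (M(P) = P*(-1/13) = -P/13)
L = 27/3757 (L = -1/13*27/(-289) = -27/13*(-1/289) = 27/3757 ≈ 0.0071866)
x(o) = 27*o/3757
(-338753 + x((7 - 4)²))/(325742 + (-13331 - 1*163693)) = (-338753 + 27*(7 - 4)²/3757)/(325742 + (-13331 - 1*163693)) = (-338753 + (27/3757)*3²)/(325742 + (-13331 - 163693)) = (-338753 + (27/3757)*9)/(325742 - 177024) = (-338753 + 243/3757)/148718 = -1272694778/3757*1/148718 = -636347389/279366763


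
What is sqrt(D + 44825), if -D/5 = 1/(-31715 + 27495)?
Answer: 3*sqrt(886957279)/422 ≈ 211.72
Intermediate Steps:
D = 1/844 (D = -5/(-31715 + 27495) = -5/(-4220) = -5*(-1/4220) = 1/844 ≈ 0.0011848)
sqrt(D + 44825) = sqrt(1/844 + 44825) = sqrt(37832301/844) = 3*sqrt(886957279)/422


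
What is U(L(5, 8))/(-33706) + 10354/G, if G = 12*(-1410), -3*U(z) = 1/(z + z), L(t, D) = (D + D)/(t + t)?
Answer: -697980323/1140611040 ≈ -0.61194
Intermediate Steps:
L(t, D) = D/t (L(t, D) = (2*D)/((2*t)) = (2*D)*(1/(2*t)) = D/t)
U(z) = -1/(6*z) (U(z) = -1/(3*(z + z)) = -1/(2*z)/3 = -1/(6*z))
G = -16920
U(L(5, 8))/(-33706) + 10354/G = -1/(6*(8/5))/(-33706) + 10354/(-16920) = -1/(6*(8*(1/5)))*(-1/33706) + 10354*(-1/16920) = -1/(6*8/5)*(-1/33706) - 5177/8460 = -1/6*5/8*(-1/33706) - 5177/8460 = -5/48*(-1/33706) - 5177/8460 = 5/1617888 - 5177/8460 = -697980323/1140611040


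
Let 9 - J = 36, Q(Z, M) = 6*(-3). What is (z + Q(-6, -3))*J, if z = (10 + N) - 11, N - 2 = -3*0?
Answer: 459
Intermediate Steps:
Q(Z, M) = -18
J = -27 (J = 9 - 1*36 = 9 - 36 = -27)
N = 2 (N = 2 - 3*0 = 2 + 0 = 2)
z = 1 (z = (10 + 2) - 11 = 12 - 11 = 1)
(z + Q(-6, -3))*J = (1 - 18)*(-27) = -17*(-27) = 459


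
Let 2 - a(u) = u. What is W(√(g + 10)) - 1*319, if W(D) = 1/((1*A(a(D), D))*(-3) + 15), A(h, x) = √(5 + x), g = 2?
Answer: -319 + 1/(15 - 3*√(5 + 2*√3)) ≈ -318.84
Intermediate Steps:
a(u) = 2 - u
W(D) = 1/(15 - 3*√(5 + D)) (W(D) = 1/((1*√(5 + D))*(-3) + 15) = 1/(√(5 + D)*(-3) + 15) = 1/(-3*√(5 + D) + 15) = 1/(15 - 3*√(5 + D)))
W(√(g + 10)) - 1*319 = -1/(-15 + 3*√(5 + √(2 + 10))) - 1*319 = -1/(-15 + 3*√(5 + √12)) - 319 = -1/(-15 + 3*√(5 + 2*√3)) - 319 = -319 - 1/(-15 + 3*√(5 + 2*√3))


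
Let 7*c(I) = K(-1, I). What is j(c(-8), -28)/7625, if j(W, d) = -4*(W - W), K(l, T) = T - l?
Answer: 0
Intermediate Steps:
c(I) = ⅐ + I/7 (c(I) = (I - 1*(-1))/7 = (I + 1)/7 = (1 + I)/7 = ⅐ + I/7)
j(W, d) = 0 (j(W, d) = -4*0 = 0)
j(c(-8), -28)/7625 = 0/7625 = 0*(1/7625) = 0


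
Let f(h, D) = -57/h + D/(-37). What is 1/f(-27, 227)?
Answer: -333/1340 ≈ -0.24851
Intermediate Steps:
f(h, D) = -57/h - D/37 (f(h, D) = -57/h + D*(-1/37) = -57/h - D/37)
1/f(-27, 227) = 1/(-57/(-27) - 1/37*227) = 1/(-57*(-1/27) - 227/37) = 1/(19/9 - 227/37) = 1/(-1340/333) = -333/1340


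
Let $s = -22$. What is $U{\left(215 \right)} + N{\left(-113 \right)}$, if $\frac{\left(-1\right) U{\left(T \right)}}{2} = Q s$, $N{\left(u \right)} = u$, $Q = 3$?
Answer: $19$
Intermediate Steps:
$U{\left(T \right)} = 132$ ($U{\left(T \right)} = - 2 \cdot 3 \left(-22\right) = \left(-2\right) \left(-66\right) = 132$)
$U{\left(215 \right)} + N{\left(-113 \right)} = 132 - 113 = 19$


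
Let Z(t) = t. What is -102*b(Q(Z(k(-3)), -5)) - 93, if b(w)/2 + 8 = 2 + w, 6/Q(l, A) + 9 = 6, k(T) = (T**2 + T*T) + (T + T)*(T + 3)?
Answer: 1539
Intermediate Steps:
k(T) = 2*T**2 + 2*T*(3 + T) (k(T) = (T**2 + T**2) + (2*T)*(3 + T) = 2*T**2 + 2*T*(3 + T))
Q(l, A) = -2 (Q(l, A) = 6/(-9 + 6) = 6/(-3) = 6*(-1/3) = -2)
b(w) = -12 + 2*w (b(w) = -16 + 2*(2 + w) = -16 + (4 + 2*w) = -12 + 2*w)
-102*b(Q(Z(k(-3)), -5)) - 93 = -102*(-12 + 2*(-2)) - 93 = -102*(-12 - 4) - 93 = -102*(-16) - 93 = 1632 - 93 = 1539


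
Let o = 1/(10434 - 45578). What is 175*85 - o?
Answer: 522767001/35144 ≈ 14875.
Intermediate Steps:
o = -1/35144 (o = 1/(-35144) = -1/35144 ≈ -2.8454e-5)
175*85 - o = 175*85 - 1*(-1/35144) = 14875 + 1/35144 = 522767001/35144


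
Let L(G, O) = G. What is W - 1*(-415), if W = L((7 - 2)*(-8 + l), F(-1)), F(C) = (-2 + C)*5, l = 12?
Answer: 435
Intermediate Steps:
F(C) = -10 + 5*C
W = 20 (W = (7 - 2)*(-8 + 12) = 5*4 = 20)
W - 1*(-415) = 20 - 1*(-415) = 20 + 415 = 435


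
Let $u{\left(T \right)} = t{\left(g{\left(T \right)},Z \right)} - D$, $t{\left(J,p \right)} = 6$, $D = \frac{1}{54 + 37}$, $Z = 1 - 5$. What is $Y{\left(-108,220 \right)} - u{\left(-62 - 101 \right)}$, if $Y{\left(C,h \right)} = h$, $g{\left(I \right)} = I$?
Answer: $\frac{19475}{91} \approx 214.01$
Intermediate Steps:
$Z = -4$
$D = \frac{1}{91} \approx 0.010989$
$u{\left(T \right)} = \frac{545}{91}$ ($u{\left(T \right)} = 6 - \frac{1}{91} = \frac{545}{91}$)
$Y{\left(-108,220 \right)} - u{\left(-62 - 101 \right)} = 220 - \frac{545}{91} = \frac{19475}{91}$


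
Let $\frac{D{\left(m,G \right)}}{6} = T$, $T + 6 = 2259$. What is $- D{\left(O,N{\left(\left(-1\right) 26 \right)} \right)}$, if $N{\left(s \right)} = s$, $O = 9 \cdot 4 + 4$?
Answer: $-13518$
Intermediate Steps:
$O = 40$ ($O = 36 + 4 = 40$)
$T = 2253$ ($T = -6 + 2259 = 2253$)
$D{\left(m,G \right)} = 13518$ ($D{\left(m,G \right)} = 6 \cdot 2253 = 13518$)
$- D{\left(O,N{\left(\left(-1\right) 26 \right)} \right)} = \left(-1\right) 13518 = -13518$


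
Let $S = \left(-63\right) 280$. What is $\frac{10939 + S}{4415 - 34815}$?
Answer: $\frac{6701}{30400} \approx 0.22043$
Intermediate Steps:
$S = -17640$
$\frac{10939 + S}{4415 - 34815} = \frac{10939 - 17640}{4415 - 34815} = - \frac{6701}{-30400} = \left(-6701\right) \left(- \frac{1}{30400}\right) = \frac{6701}{30400}$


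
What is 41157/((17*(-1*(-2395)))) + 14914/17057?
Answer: 77014027/40851515 ≈ 1.8852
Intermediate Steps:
41157/((17*(-1*(-2395)))) + 14914/17057 = 41157/((17*2395)) + 14914*(1/17057) = 41157/40715 + 14914/17057 = 41157*(1/40715) + 14914/17057 = 2421/2395 + 14914/17057 = 77014027/40851515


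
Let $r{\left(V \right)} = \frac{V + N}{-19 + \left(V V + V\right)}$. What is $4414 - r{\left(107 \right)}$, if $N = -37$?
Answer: $\frac{50924248}{11537} \approx 4414.0$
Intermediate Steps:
$r{\left(V \right)} = \frac{-37 + V}{-19 + V + V^{2}}$ ($r{\left(V \right)} = \frac{V - 37}{-19 + \left(V V + V\right)} = \frac{-37 + V}{-19 + \left(V^{2} + V\right)} = \frac{-37 + V}{-19 + \left(V + V^{2}\right)} = \frac{-37 + V}{-19 + V + V^{2}}$)
$4414 - r{\left(107 \right)} = 4414 - \frac{-37 + 107}{-19 + 107 + 107^{2}} = 4414 - \frac{1}{-19 + 107 + 11449} \cdot 70 = 4414 - \frac{1}{11537} \cdot 70 = 4414 - \frac{70}{11537} = \frac{50924248}{11537}$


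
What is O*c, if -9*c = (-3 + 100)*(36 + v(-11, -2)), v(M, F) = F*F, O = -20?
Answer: 77600/9 ≈ 8622.2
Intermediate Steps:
v(M, F) = F²
c = -3880/9 (c = -(-3 + 100)*(36 + (-2)²)/9 = -97*(36 + 4)/9 = -97*40/9 = -⅑*3880 = -3880/9 ≈ -431.11)
O*c = -20*(-3880/9) = 77600/9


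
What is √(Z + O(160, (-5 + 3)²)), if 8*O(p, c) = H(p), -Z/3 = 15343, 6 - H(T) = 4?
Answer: I*√184115/2 ≈ 214.54*I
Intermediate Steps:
H(T) = 2 (H(T) = 6 - 1*4 = 6 - 4 = 2)
Z = -46029 (Z = -3*15343 = -46029)
O(p, c) = ¼ (O(p, c) = (⅛)*2 = ¼)
√(Z + O(160, (-5 + 3)²)) = √(-46029 + ¼) = √(-184115/4) = I*√184115/2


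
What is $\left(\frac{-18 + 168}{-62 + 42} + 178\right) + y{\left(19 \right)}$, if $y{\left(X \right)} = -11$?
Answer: $\frac{319}{2} \approx 159.5$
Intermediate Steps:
$\left(\frac{-18 + 168}{-62 + 42} + 178\right) + y{\left(19 \right)} = \left(\frac{-18 + 168}{-62 + 42} + 178\right) - 11 = \left(\frac{150}{-20} + 178\right) - 11 = \left(150 \left(- \frac{1}{20}\right) + 178\right) - 11 = \left(- \frac{15}{2} + 178\right) - 11 = \frac{341}{2} - 11 = \frac{319}{2}$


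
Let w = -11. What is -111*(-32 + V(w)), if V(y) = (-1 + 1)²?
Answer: 3552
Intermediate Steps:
V(y) = 0 (V(y) = 0² = 0)
-111*(-32 + V(w)) = -111*(-32 + 0) = -111*(-32) = 3552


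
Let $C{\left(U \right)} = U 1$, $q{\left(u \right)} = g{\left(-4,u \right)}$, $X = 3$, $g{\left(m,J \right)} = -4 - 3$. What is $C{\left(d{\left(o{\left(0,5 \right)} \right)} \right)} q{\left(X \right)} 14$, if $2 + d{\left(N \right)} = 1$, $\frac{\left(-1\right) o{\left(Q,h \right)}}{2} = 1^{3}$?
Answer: $98$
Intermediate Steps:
$g{\left(m,J \right)} = -7$ ($g{\left(m,J \right)} = -4 - 3 = -7$)
$q{\left(u \right)} = -7$
$o{\left(Q,h \right)} = -2$ ($o{\left(Q,h \right)} = - 2 \cdot 1^{3} = \left(-2\right) 1 = -2$)
$d{\left(N \right)} = -1$ ($d{\left(N \right)} = -2 + 1 = -1$)
$C{\left(U \right)} = U$
$C{\left(d{\left(o{\left(0,5 \right)} \right)} \right)} q{\left(X \right)} 14 = \left(-1\right) \left(-7\right) 14 = 7 \cdot 14 = 98$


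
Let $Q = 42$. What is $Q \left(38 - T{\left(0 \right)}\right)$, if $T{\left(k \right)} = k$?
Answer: $1596$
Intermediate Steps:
$Q \left(38 - T{\left(0 \right)}\right) = 42 \left(38 - 0\right) = 42 \left(38 + 0\right) = 42 \cdot 38 = 1596$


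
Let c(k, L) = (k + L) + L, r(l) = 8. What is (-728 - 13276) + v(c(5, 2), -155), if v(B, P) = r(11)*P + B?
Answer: -15235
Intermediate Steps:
c(k, L) = k + 2*L (c(k, L) = (L + k) + L = k + 2*L)
v(B, P) = B + 8*P (v(B, P) = 8*P + B = B + 8*P)
(-728 - 13276) + v(c(5, 2), -155) = (-728 - 13276) + ((5 + 2*2) + 8*(-155)) = -14004 + ((5 + 4) - 1240) = -14004 + (9 - 1240) = -14004 - 1231 = -15235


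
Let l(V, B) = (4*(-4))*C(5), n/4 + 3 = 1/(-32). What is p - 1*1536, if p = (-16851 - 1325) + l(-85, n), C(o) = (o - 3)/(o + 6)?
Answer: -216864/11 ≈ -19715.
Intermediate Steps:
n = -97/8 (n = -12 + 4/(-32) = -12 + 4*(-1/32) = -12 - ⅛ = -97/8 ≈ -12.125)
C(o) = (-3 + o)/(6 + o)
l(V, B) = -32/11 (l(V, B) = (4*(-4))*((-3 + 5)/(6 + 5)) = -16*2/11 = -32/11)
p = -199968/11 (p = (-16851 - 1325) - 32/11 = -18176 - 32/11 = -199968/11 ≈ -18179.)
p - 1*1536 = -199968/11 - 1*1536 = -199968/11 - 1536 = -216864/11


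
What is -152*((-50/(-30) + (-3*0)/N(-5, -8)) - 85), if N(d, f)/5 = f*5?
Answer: 38000/3 ≈ 12667.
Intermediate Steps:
N(d, f) = 25*f (N(d, f) = 5*(f*5) = 5*(5*f) = 25*f)
-152*((-50/(-30) + (-3*0)/N(-5, -8)) - 85) = -152*((-50/(-30) + (-3*0)/((25*(-8)))) - 85) = -152*((-50*(-1/30) + 0/(-200)) - 85) = -152*((5/3 + 0*(-1/200)) - 85) = -152*((5/3 + 0) - 85) = -152*(5/3 - 85) = -152*(-250/3) = 38000/3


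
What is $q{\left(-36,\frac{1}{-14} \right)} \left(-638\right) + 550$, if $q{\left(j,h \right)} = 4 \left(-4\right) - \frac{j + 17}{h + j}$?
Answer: $\frac{5602498}{505} \approx 11094.0$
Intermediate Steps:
$q{\left(j,h \right)} = -16 - \frac{17 + j}{h + j}$
$q{\left(-36,\frac{1}{-14} \right)} \left(-638\right) + 550 = \frac{-17 - -612 - \frac{16}{-14}}{\frac{1}{-14} - 36} \left(-638\right) + 550 = \frac{-17 + 612 - - \frac{8}{7}}{- \frac{1}{14} - 36} \left(-638\right) + 550 = \frac{-17 + 612 + \frac{8}{7}}{- \frac{505}{14}} \left(-638\right) + 550 = \left(- \frac{14}{505}\right) \frac{4173}{7} \left(-638\right) + 550 = \left(- \frac{8346}{505}\right) \left(-638\right) + 550 = \frac{5324748}{505} + 550 = \frac{5602498}{505}$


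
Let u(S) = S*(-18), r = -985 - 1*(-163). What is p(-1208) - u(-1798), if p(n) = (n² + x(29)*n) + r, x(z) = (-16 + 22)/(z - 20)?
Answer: 4275818/3 ≈ 1.4253e+6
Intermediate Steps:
r = -822 (r = -985 + 163 = -822)
x(z) = 6/(-20 + z)
p(n) = -822 + n² + 2*n/3 (p(n) = (n² + (6/(-20 + 29))*n) - 822 = (n² + (6/9)*n) - 822 = (n² + (6*(⅑))*n) - 822 = (n² + 2*n/3) - 822 = -822 + n² + 2*n/3)
u(S) = -18*S
p(-1208) - u(-1798) = (-822 + (-1208)² + (⅔)*(-1208)) - (-18)*(-1798) = (-822 + 1459264 - 2416/3) - 1*32364 = 4372910/3 - 32364 = 4275818/3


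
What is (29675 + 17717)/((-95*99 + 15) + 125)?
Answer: -47392/9265 ≈ -5.1152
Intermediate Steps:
(29675 + 17717)/((-95*99 + 15) + 125) = 47392/((-9405 + 15) + 125) = 47392/(-9390 + 125) = 47392/(-9265) = 47392*(-1/9265) = -47392/9265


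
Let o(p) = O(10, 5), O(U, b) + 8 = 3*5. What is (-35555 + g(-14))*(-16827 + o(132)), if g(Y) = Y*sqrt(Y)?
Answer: 598035100 + 235480*I*sqrt(14) ≈ 5.9804e+8 + 8.8109e+5*I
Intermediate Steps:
O(U, b) = 7 (O(U, b) = -8 + 3*5 = -8 + 15 = 7)
g(Y) = Y**(3/2)
o(p) = 7
(-35555 + g(-14))*(-16827 + o(132)) = (-35555 + (-14)**(3/2))*(-16827 + 7) = (-35555 - 14*I*sqrt(14))*(-16820) = 598035100 + 235480*I*sqrt(14)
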